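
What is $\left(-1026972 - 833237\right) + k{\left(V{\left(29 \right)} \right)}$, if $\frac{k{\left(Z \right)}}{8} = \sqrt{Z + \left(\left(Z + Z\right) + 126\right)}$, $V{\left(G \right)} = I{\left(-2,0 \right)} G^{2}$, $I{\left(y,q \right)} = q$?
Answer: $-1860209 + 24 \sqrt{14} \approx -1.8601 \cdot 10^{6}$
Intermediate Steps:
$V{\left(G \right)} = 0$ ($V{\left(G \right)} = 0 G^{2} = 0$)
$k{\left(Z \right)} = 8 \sqrt{126 + 3 Z}$ ($k{\left(Z \right)} = 8 \sqrt{Z + \left(\left(Z + Z\right) + 126\right)} = 8 \sqrt{Z + \left(2 Z + 126\right)} = 8 \sqrt{Z + \left(126 + 2 Z\right)} = 8 \sqrt{126 + 3 Z}$)
$\left(-1026972 - 833237\right) + k{\left(V{\left(29 \right)} \right)} = \left(-1026972 - 833237\right) + 8 \sqrt{126 + 3 \cdot 0} = -1860209 + 8 \sqrt{126 + 0} = -1860209 + 8 \sqrt{126} = -1860209 + 8 \cdot 3 \sqrt{14} = -1860209 + 24 \sqrt{14}$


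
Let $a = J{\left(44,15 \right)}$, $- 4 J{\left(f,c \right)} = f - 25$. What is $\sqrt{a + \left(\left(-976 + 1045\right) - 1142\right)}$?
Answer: $\frac{3 i \sqrt{479}}{2} \approx 32.829 i$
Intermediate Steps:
$J{\left(f,c \right)} = \frac{25}{4} - \frac{f}{4}$ ($J{\left(f,c \right)} = - \frac{f - 25}{4} = - \frac{-25 + f}{4} = \frac{25}{4} - \frac{f}{4}$)
$a = - \frac{19}{4}$ ($a = \frac{25}{4} - 11 = - \frac{19}{4} \approx -4.75$)
$\sqrt{a + \left(\left(-976 + 1045\right) - 1142\right)} = \sqrt{- \frac{19}{4} + \left(\left(-976 + 1045\right) - 1142\right)} = \sqrt{- \frac{19}{4} + \left(69 - 1142\right)} = \sqrt{- \frac{19}{4} - 1073} = \sqrt{- \frac{4311}{4}} = \frac{3 i \sqrt{479}}{2}$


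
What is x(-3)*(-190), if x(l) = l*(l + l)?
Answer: -3420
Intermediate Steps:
x(l) = 2*l**2 (x(l) = l*(2*l) = 2*l**2)
x(-3)*(-190) = (2*(-3)**2)*(-190) = (2*9)*(-190) = 18*(-190) = -3420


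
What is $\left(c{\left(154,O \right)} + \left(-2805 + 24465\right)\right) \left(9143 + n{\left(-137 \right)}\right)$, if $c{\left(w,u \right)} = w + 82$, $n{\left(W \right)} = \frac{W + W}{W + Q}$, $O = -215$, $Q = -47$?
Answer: $200227734$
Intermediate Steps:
$n{\left(W \right)} = \frac{2 W}{-47 + W}$ ($n{\left(W \right)} = \frac{W + W}{W - 47} = \frac{2 W}{-47 + W}$)
$c{\left(w,u \right)} = 82 + w$
$\left(c{\left(154,O \right)} + \left(-2805 + 24465\right)\right) \left(9143 + n{\left(-137 \right)}\right) = \left(\left(82 + 154\right) + \left(-2805 + 24465\right)\right) \left(9143 + 2 \left(-137\right) \frac{1}{-47 - 137}\right) = \left(236 + 21660\right) \left(9143 + 2 \left(-137\right) \frac{1}{-184}\right) = 21896 \left(9143 + 2 \left(-137\right) \left(- \frac{1}{184}\right)\right) = 21896 \left(9143 + \frac{137}{92}\right) = 21896 \cdot \frac{841293}{92} = 200227734$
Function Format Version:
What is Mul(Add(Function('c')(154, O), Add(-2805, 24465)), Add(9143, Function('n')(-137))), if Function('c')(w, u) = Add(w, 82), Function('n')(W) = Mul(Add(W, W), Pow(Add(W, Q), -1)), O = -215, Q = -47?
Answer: 200227734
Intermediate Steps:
Function('n')(W) = Mul(2, W, Pow(Add(-47, W), -1)) (Function('n')(W) = Mul(Add(W, W), Pow(Add(W, -47), -1)) = Mul(Mul(2, W), Pow(Add(-47, W), -1)) = Mul(2, W, Pow(Add(-47, W), -1)))
Function('c')(w, u) = Add(82, w)
Mul(Add(Function('c')(154, O), Add(-2805, 24465)), Add(9143, Function('n')(-137))) = Mul(Add(Add(82, 154), Add(-2805, 24465)), Add(9143, Mul(2, -137, Pow(Add(-47, -137), -1)))) = Mul(Add(236, 21660), Add(9143, Mul(2, -137, Pow(-184, -1)))) = Mul(21896, Add(9143, Mul(2, -137, Rational(-1, 184)))) = Mul(21896, Add(9143, Rational(137, 92))) = Mul(21896, Rational(841293, 92)) = 200227734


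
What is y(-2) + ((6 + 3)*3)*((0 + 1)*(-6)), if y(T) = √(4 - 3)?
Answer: -161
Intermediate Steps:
y(T) = 1 (y(T) = √1 = 1)
y(-2) + ((6 + 3)*3)*((0 + 1)*(-6)) = 1 + ((6 + 3)*3)*((0 + 1)*(-6)) = 1 + (9*3)*(1*(-6)) = 1 + 27*(-6) = 1 - 162 = -161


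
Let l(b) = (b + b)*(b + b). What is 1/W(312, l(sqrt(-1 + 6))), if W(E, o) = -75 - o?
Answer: -1/95 ≈ -0.010526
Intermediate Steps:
l(b) = 4*b**2 (l(b) = (2*b)*(2*b) = 4*b**2)
1/W(312, l(sqrt(-1 + 6))) = 1/(-75 - 4*(sqrt(-1 + 6))**2) = 1/(-75 - 4*(sqrt(5))**2) = 1/(-75 - 4*5) = 1/(-75 - 1*20) = 1/(-75 - 20) = 1/(-95) = -1/95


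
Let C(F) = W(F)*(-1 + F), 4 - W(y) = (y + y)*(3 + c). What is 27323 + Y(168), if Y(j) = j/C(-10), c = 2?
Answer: 3907168/143 ≈ 27323.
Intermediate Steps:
W(y) = 4 - 10*y (W(y) = 4 - (y + y)*(3 + 2) = 4 - 2*y*5 = 4 - 10*y)
C(F) = (-1 + F)*(4 - 10*F) (C(F) = (4 - 10*F)*(-1 + F) = (-1 + F)*(4 - 10*F))
Y(j) = -j/1144 (Y(j) = j/(-4 - 10*(-10)**2 + 14*(-10)) = j/(-4 - 10*100 - 140) = j/(-4 - 1000 - 140) = j/(-1144) = j*(-1/1144) = -j/1144)
27323 + Y(168) = 27323 - 1/1144*168 = 27323 - 21/143 = 3907168/143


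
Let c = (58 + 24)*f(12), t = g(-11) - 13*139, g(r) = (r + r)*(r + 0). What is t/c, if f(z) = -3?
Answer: 1565/246 ≈ 6.3618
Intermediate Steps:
g(r) = 2*r² (g(r) = (2*r)*r = 2*r²)
t = -1565 (t = 2*(-11)² - 13*139 = 2*121 - 1807 = 242 - 1807 = -1565)
c = -246 (c = (58 + 24)*(-3) = 82*(-3) = -246)
t/c = -1565/(-246) = -1565*(-1/246) = 1565/246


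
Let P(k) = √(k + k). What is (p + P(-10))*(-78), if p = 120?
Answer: -9360 - 156*I*√5 ≈ -9360.0 - 348.83*I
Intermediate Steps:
P(k) = √2*√k (P(k) = √(2*k) = √2*√k)
(p + P(-10))*(-78) = (120 + √2*√(-10))*(-78) = (120 + √2*(I*√10))*(-78) = (120 + 2*I*√5)*(-78) = -9360 - 156*I*√5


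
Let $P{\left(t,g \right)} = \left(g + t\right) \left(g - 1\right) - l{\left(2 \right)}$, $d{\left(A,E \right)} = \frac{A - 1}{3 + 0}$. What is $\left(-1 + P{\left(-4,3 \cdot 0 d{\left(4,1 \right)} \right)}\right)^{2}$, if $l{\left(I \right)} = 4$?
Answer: $1$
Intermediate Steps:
$d{\left(A,E \right)} = - \frac{1}{3} + \frac{A}{3}$ ($d{\left(A,E \right)} = \frac{-1 + A}{3} = \left(-1 + A\right) \frac{1}{3} = - \frac{1}{3} + \frac{A}{3}$)
$P{\left(t,g \right)} = -4 + \left(-1 + g\right) \left(g + t\right)$ ($P{\left(t,g \right)} = \left(g + t\right) \left(g - 1\right) - 4 = \left(g + t\right) \left(-1 + g\right) - 4 = \left(-1 + g\right) \left(g + t\right) - 4 = -4 + \left(-1 + g\right) \left(g + t\right)$)
$\left(-1 + P{\left(-4,3 \cdot 0 d{\left(4,1 \right)} \right)}\right)^{2} = \left(-1 - \left(0 + 3 \cdot 0 \left(- \frac{1}{3} + \frac{1}{3} \cdot 4\right) - 3 \cdot 0 \left(- \frac{1}{3} + \frac{1}{3} \cdot 4\right) \left(-4\right)\right)\right)^{2} = \left(-1 + \left(-4 + \left(0 \left(- \frac{1}{3} + \frac{4}{3}\right)\right)^{2} - 0 \left(- \frac{1}{3} + \frac{4}{3}\right) + 4 + 0 \left(- \frac{1}{3} + \frac{4}{3}\right) \left(-4\right)\right)\right)^{2} = \left(-1 + \left(-4 + \left(0 \cdot 1\right)^{2} - 0 \cdot 1 + 4 + 0 \cdot 1 \left(-4\right)\right)\right)^{2} = \left(-1 + \left(-4 + 0^{2} - 0 + 4 + 0 \left(-4\right)\right)\right)^{2} = \left(-1 + \left(-4 + 0 + 0 + 4 + 0\right)\right)^{2} = \left(-1 + 0\right)^{2} = \left(-1\right)^{2} = 1$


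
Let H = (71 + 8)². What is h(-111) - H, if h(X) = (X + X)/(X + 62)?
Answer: -305587/49 ≈ -6236.5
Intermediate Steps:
h(X) = 2*X/(62 + X) (h(X) = (2*X)/(62 + X) = 2*X/(62 + X))
H = 6241 (H = 79² = 6241)
h(-111) - H = 2*(-111)/(62 - 111) - 1*6241 = 2*(-111)/(-49) - 6241 = 2*(-111)*(-1/49) - 6241 = 222/49 - 6241 = -305587/49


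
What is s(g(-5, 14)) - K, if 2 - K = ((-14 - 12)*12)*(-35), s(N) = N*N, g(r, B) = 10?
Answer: 11018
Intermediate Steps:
s(N) = N²
K = -10918 (K = 2 - (-14 - 12)*12*(-35) = 2 - (-26*12)*(-35) = 2 - (-312)*(-35) = 2 - 1*10920 = 2 - 10920 = -10918)
s(g(-5, 14)) - K = 10² - 1*(-10918) = 100 + 10918 = 11018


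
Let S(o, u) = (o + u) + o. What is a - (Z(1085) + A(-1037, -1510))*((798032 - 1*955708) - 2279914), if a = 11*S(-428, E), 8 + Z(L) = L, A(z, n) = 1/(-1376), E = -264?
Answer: 1806185992885/688 ≈ 2.6253e+9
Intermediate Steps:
A(z, n) = -1/1376
S(o, u) = u + 2*o
Z(L) = -8 + L
a = -12320 (a = 11*(-264 + 2*(-428)) = 11*(-264 - 856) = 11*(-1120) = -12320)
a - (Z(1085) + A(-1037, -1510))*((798032 - 1*955708) - 2279914) = -12320 - ((-8 + 1085) - 1/1376)*((798032 - 1*955708) - 2279914) = -12320 - (1077 - 1/1376)*((798032 - 955708) - 2279914) = -12320 - 1481951*(-157676 - 2279914)/1376 = -12320 - 1481951*(-2437590)/1376 = -12320 - 1*(-1806194469045/688) = -12320 + 1806194469045/688 = 1806185992885/688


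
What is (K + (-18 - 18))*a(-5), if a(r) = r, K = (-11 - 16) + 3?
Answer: 300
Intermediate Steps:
K = -24 (K = -27 + 3 = -24)
(K + (-18 - 18))*a(-5) = (-24 + (-18 - 18))*(-5) = (-24 - 36)*(-5) = -60*(-5) = 300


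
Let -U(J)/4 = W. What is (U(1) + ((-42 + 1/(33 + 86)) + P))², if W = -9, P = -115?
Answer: 207302404/14161 ≈ 14639.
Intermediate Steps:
U(J) = 36 (U(J) = -4*(-9) = 36)
(U(1) + ((-42 + 1/(33 + 86)) + P))² = (36 + ((-42 + 1/(33 + 86)) - 115))² = (36 + ((-42 + 1/119) - 115))² = (36 + (-4997/119 - 115))² = (36 - 18682/119)² = (-14398/119)² = 207302404/14161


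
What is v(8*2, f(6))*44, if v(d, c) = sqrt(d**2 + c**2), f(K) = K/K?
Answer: 44*sqrt(257) ≈ 705.37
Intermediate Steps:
f(K) = 1
v(d, c) = sqrt(c**2 + d**2)
v(8*2, f(6))*44 = sqrt(1**2 + (8*2)**2)*44 = sqrt(1 + 16**2)*44 = sqrt(1 + 256)*44 = sqrt(257)*44 = 44*sqrt(257)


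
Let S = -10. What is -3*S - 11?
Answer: 19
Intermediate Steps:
-3*S - 11 = -3*(-10) - 11 = 30 - 11 = 19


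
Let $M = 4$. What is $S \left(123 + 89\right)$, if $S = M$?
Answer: $848$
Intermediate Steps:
$S = 4$
$S \left(123 + 89\right) = 4 \left(123 + 89\right) = 4 \cdot 212 = 848$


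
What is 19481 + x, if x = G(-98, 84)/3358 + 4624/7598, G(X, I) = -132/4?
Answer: 248527573531/12757042 ≈ 19482.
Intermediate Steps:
G(X, I) = -33 (G(X, I) = -132*¼ = -33)
x = 7638329/12757042 (x = -33/3358 + 4624/7598 = -33*1/3358 + 4624*(1/7598) = -33/3358 + 2312/3799 = 7638329/12757042 ≈ 0.59875)
19481 + x = 19481 + 7638329/12757042 = 248527573531/12757042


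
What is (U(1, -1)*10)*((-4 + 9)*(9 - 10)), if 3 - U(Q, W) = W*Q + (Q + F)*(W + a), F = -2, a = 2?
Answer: -250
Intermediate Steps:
U(Q, W) = 3 - Q*W - (-2 + Q)*(2 + W) (U(Q, W) = 3 - (W*Q + (Q - 2)*(W + 2)) = 3 - (Q*W + (-2 + Q)*(2 + W)) = 3 + (-Q*W - (-2 + Q)*(2 + W)) = 3 - Q*W - (-2 + Q)*(2 + W))
(U(1, -1)*10)*((-4 + 9)*(9 - 10)) = ((7 - 2*1 + 2*(-1) - 2*1*(-1))*10)*((-4 + 9)*(9 - 10)) = ((7 - 2 - 2 + 2)*10)*(5*(-1)) = (5*10)*(-5) = 50*(-5) = -250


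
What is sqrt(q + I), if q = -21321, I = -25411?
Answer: 2*I*sqrt(11683) ≈ 216.18*I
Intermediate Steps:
sqrt(q + I) = sqrt(-21321 - 25411) = sqrt(-46732) = 2*I*sqrt(11683)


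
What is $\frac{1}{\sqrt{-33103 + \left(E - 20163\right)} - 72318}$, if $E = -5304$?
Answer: $- \frac{36159}{2614975847} - \frac{i \sqrt{58570}}{5229951694} \approx -1.3828 \cdot 10^{-5} - 4.6274 \cdot 10^{-8} i$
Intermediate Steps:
$\frac{1}{\sqrt{-33103 + \left(E - 20163\right)} - 72318} = \frac{1}{\sqrt{-33103 - 25467} - 72318} = \frac{1}{\sqrt{-58570} - 72318} = \frac{1}{i \sqrt{58570} - 72318} = \frac{1}{-72318 + i \sqrt{58570}}$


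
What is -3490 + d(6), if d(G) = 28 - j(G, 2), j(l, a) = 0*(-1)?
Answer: -3462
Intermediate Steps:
j(l, a) = 0
d(G) = 28 (d(G) = 28 - 1*0 = 28 + 0 = 28)
-3490 + d(6) = -3490 + 28 = -3462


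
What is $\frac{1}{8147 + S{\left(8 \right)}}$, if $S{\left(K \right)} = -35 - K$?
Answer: $\frac{1}{8104} \approx 0.0001234$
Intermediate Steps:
$\frac{1}{8147 + S{\left(8 \right)}} = \frac{1}{8147 - 43} = \frac{1}{8104}$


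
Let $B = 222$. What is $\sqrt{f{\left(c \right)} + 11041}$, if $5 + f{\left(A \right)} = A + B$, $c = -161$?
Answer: $9 \sqrt{137} \approx 105.34$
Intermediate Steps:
$f{\left(A \right)} = 217 + A$ ($f{\left(A \right)} = -5 + \left(A + 222\right) = -5 + \left(222 + A\right) = 217 + A$)
$\sqrt{f{\left(c \right)} + 11041} = \sqrt{\left(217 - 161\right) + 11041} = \sqrt{56 + 11041} = \sqrt{11097} = 9 \sqrt{137}$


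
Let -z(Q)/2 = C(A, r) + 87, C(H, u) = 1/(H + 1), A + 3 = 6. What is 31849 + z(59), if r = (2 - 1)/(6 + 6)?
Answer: 63349/2 ≈ 31675.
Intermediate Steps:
A = 3 (A = -3 + 6 = 3)
r = 1/12 ≈ 0.083333
C(H, u) = 1/(1 + H)
z(Q) = -349/2 (z(Q) = -2*(1/(1 + 3) + 87) = -2*(1/4 + 87) = -2*(¼ + 87) = -2*349/4 = -349/2)
31849 + z(59) = 31849 - 349/2 = 63349/2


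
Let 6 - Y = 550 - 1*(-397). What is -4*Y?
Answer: 3764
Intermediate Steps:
Y = -941 (Y = 6 - (550 - 1*(-397)) = 6 - (550 + 397) = 6 - 1*947 = 6 - 947 = -941)
-4*Y = -4*(-941) = 3764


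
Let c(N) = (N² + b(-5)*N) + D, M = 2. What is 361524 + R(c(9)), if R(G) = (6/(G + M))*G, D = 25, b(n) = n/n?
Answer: 14099666/39 ≈ 3.6153e+5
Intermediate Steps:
b(n) = 1
c(N) = 25 + N + N² (c(N) = (N² + 1*N) + 25 = (N² + N) + 25 = (N + N²) + 25 = 25 + N + N²)
R(G) = 6*G/(2 + G) (R(G) = (6/(G + 2))*G = (6/(2 + G))*G = 6*G/(2 + G))
361524 + R(c(9)) = 361524 + 6*(25 + 9 + 9²)/(2 + (25 + 9 + 9²)) = 361524 + 6*(25 + 9 + 81)/(2 + (25 + 9 + 81)) = 361524 + 6*115/(2 + 115) = 361524 + 6*115/117 = 361524 + 6*115*(1/117) = 361524 + 230/39 = 14099666/39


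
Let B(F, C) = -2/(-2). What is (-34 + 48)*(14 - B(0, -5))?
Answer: 182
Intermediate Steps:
B(F, C) = 1 (B(F, C) = -2*(-½) = 1)
(-34 + 48)*(14 - B(0, -5)) = (-34 + 48)*(14 - 1*1) = 14*(14 - 1) = 14*13 = 182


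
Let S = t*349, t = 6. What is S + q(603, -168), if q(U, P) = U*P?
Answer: -99210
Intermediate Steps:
q(U, P) = P*U
S = 2094 (S = 6*349 = 2094)
S + q(603, -168) = 2094 - 168*603 = 2094 - 101304 = -99210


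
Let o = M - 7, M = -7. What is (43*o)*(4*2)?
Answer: -4816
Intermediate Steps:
o = -14 (o = -7 - 7 = -14)
(43*o)*(4*2) = (43*(-14))*(4*2) = -602*8 = -4816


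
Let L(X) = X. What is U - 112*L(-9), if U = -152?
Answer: 856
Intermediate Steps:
U - 112*L(-9) = -152 - 112*(-9) = -152 + 1008 = 856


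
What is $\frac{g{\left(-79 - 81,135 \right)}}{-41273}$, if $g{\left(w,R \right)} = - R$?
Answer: $\frac{135}{41273} \approx 0.0032709$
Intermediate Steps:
$\frac{g{\left(-79 - 81,135 \right)}}{-41273} = \frac{\left(-1\right) 135}{-41273} = \left(-135\right) \left(- \frac{1}{41273}\right) = \frac{135}{41273}$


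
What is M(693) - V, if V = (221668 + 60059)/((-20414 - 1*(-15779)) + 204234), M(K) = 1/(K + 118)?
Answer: -76093666/53958263 ≈ -1.4102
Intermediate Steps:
M(K) = 1/(118 + K)
V = 93909/66533 (V = 281727/((-20414 + 15779) + 204234) = 281727/(-4635 + 204234) = 281727/199599 = 281727*(1/199599) = 93909/66533 ≈ 1.4115)
M(693) - V = 1/(118 + 693) - 1*93909/66533 = 1/811 - 93909/66533 = -76093666/53958263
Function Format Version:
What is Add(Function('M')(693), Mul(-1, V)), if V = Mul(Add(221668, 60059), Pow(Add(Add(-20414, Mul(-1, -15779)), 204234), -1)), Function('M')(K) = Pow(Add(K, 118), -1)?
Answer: Rational(-76093666, 53958263) ≈ -1.4102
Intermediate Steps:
Function('M')(K) = Pow(Add(118, K), -1)
V = Rational(93909, 66533) (V = Mul(281727, Pow(Add(Add(-20414, 15779), 204234), -1)) = Mul(281727, Pow(Add(-4635, 204234), -1)) = Mul(281727, Pow(199599, -1)) = Mul(281727, Rational(1, 199599)) = Rational(93909, 66533) ≈ 1.4115)
Add(Function('M')(693), Mul(-1, V)) = Add(Pow(Add(118, 693), -1), Mul(-1, Rational(93909, 66533))) = Add(Pow(811, -1), Rational(-93909, 66533)) = Add(Rational(1, 811), Rational(-93909, 66533)) = Rational(-76093666, 53958263)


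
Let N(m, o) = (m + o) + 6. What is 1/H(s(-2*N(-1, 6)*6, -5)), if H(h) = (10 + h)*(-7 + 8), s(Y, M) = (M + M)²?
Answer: 1/110 ≈ 0.0090909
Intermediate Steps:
N(m, o) = 6 + m + o
s(Y, M) = 4*M² (s(Y, M) = (2*M)² = 4*M²)
H(h) = 10 + h (H(h) = (10 + h)*1 = 10 + h)
1/H(s(-2*N(-1, 6)*6, -5)) = 1/(10 + 4*(-5)²) = 1/(10 + 4*25) = 1/(10 + 100) = 1/110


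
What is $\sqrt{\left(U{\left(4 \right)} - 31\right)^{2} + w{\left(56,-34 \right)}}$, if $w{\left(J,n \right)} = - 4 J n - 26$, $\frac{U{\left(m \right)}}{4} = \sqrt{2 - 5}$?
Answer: $\sqrt{8503 - 248 i \sqrt{3}} \approx 92.241 - 2.3284 i$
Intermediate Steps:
$U{\left(m \right)} = 4 i \sqrt{3}$ ($U{\left(m \right)} = 4 \sqrt{2 - 5} = 4 \sqrt{-3} = 4 i \sqrt{3}$)
$w{\left(J,n \right)} = -26 - 4 J n$ ($w{\left(J,n \right)} = - 4 J n - 26 = -26 - 4 J n$)
$\sqrt{\left(U{\left(4 \right)} - 31\right)^{2} + w{\left(56,-34 \right)}} = \sqrt{\left(4 i \sqrt{3} - 31\right)^{2} - \left(26 + 224 \left(-34\right)\right)} = \sqrt{\left(-31 + 4 i \sqrt{3}\right)^{2} + \left(-26 + 7616\right)} = \sqrt{\left(-31 + 4 i \sqrt{3}\right)^{2} + 7590} = \sqrt{7590 + \left(-31 + 4 i \sqrt{3}\right)^{2}}$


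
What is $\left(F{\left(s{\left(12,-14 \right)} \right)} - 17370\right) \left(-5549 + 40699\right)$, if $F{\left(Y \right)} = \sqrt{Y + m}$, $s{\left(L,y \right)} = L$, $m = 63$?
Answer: $-610555500 + 175750 \sqrt{3} \approx -6.1025 \cdot 10^{8}$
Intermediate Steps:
$F{\left(Y \right)} = \sqrt{63 + Y}$ ($F{\left(Y \right)} = \sqrt{Y + 63} = \sqrt{63 + Y}$)
$\left(F{\left(s{\left(12,-14 \right)} \right)} - 17370\right) \left(-5549 + 40699\right) = \left(\sqrt{63 + 12} - 17370\right) \left(-5549 + 40699\right) = \left(\sqrt{75} - 17370\right) 35150 = \left(5 \sqrt{3} - 17370\right) 35150 = \left(-17370 + 5 \sqrt{3}\right) 35150 = -610555500 + 175750 \sqrt{3}$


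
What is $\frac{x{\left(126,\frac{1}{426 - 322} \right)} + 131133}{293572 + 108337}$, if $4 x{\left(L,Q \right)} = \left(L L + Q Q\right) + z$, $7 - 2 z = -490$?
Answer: $\frac{5847740705}{17388190976} \approx 0.33631$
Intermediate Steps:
$z = \frac{497}{2}$ ($z = \frac{7}{2} - -245 = \frac{7}{2} + 245 = \frac{497}{2} \approx 248.5$)
$x{\left(L,Q \right)} = \frac{497}{8} + \frac{L^{2}}{4} + \frac{Q^{2}}{4}$ ($x{\left(L,Q \right)} = \frac{\left(L L + Q Q\right) + \frac{497}{2}}{4} = \frac{\left(L^{2} + Q^{2}\right) + \frac{497}{2}}{4} = \frac{\frac{497}{2} + L^{2} + Q^{2}}{4} = \frac{497}{8} + \frac{L^{2}}{4} + \frac{Q^{2}}{4}$)
$\frac{x{\left(126,\frac{1}{426 - 322} \right)} + 131133}{293572 + 108337} = \frac{\left(\frac{497}{8} + \frac{126^{2}}{4} + \frac{\left(\frac{1}{426 - 322}\right)^{2}}{4}\right) + 131133}{293572 + 108337} = \frac{\left(\frac{497}{8} + \frac{1}{4} \cdot 15876 + \frac{\left(\frac{1}{104}\right)^{2}}{4}\right) + 131133}{401909} = \left(\left(\frac{497}{8} + 3969 + \frac{1}{4 \cdot 10816}\right) + 131133\right) \frac{1}{401909} = \left(\left(\frac{497}{8} + 3969 + \frac{1}{4} \cdot \frac{1}{10816}\right) + 131133\right) \frac{1}{401909} = \left(\left(\frac{497}{8} + 3969 + \frac{1}{43264}\right) + 131133\right) \frac{1}{401909} = \left(\frac{174402593}{43264} + 131133\right) \frac{1}{401909} = \frac{5847740705}{43264} \cdot \frac{1}{401909} = \frac{5847740705}{17388190976}$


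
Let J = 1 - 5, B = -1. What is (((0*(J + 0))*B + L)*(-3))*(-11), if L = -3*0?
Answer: 0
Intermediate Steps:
J = -4
L = 0
(((0*(J + 0))*B + L)*(-3))*(-11) = (((0*(-4 + 0))*(-1) + 0)*(-3))*(-11) = (((0*(-4))*(-1) + 0)*(-3))*(-11) = ((0*(-1) + 0)*(-3))*(-11) = ((0 + 0)*(-3))*(-11) = (0*(-3))*(-11) = 0*(-11) = 0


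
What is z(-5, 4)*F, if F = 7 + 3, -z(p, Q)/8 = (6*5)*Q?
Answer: -9600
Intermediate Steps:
z(p, Q) = -240*Q (z(p, Q) = -8*6*5*Q = -240*Q)
F = 10
z(-5, 4)*F = -240*4*10 = -960*10 = -9600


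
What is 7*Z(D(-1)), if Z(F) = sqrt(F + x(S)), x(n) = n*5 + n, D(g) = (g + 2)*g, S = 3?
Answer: 7*sqrt(17) ≈ 28.862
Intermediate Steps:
D(g) = g*(2 + g) (D(g) = (2 + g)*g = g*(2 + g))
x(n) = 6*n (x(n) = 5*n + n = 6*n)
Z(F) = sqrt(18 + F) (Z(F) = sqrt(F + 6*3) = sqrt(F + 18) = sqrt(18 + F))
7*Z(D(-1)) = 7*sqrt(18 - (2 - 1)) = 7*sqrt(18 - 1*1) = 7*sqrt(18 - 1) = 7*sqrt(17)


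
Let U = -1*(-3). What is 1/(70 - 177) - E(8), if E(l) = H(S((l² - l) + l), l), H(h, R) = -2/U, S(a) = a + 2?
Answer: 211/321 ≈ 0.65732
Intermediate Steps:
U = 3
S(a) = 2 + a
H(h, R) = -⅔ (H(h, R) = -2/3 = -2*⅓ = -⅔)
E(l) = -⅔
1/(70 - 177) - E(8) = 1/(70 - 177) - 1*(-⅔) = 1/(-107) + ⅔ = -1/107 + ⅔ = 211/321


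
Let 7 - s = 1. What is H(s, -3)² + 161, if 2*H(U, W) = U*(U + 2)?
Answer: 737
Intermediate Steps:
s = 6 (s = 7 - 1*1 = 7 - 1 = 6)
H(U, W) = U*(2 + U)/2 (H(U, W) = (U*(U + 2))/2 = (U*(2 + U))/2 = U*(2 + U)/2)
H(s, -3)² + 161 = ((½)*6*(2 + 6))² + 161 = ((½)*6*8)² + 161 = 24² + 161 = 576 + 161 = 737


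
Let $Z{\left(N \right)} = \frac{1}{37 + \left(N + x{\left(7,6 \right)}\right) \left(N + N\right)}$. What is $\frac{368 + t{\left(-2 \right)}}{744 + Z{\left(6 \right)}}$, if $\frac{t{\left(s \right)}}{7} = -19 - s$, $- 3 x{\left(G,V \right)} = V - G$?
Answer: $\frac{28137}{84073} \approx 0.33467$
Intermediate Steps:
$x{\left(G,V \right)} = - \frac{V}{3} + \frac{G}{3}$ ($x{\left(G,V \right)} = - \frac{V - G}{3} = - \frac{V}{3} + \frac{G}{3}$)
$t{\left(s \right)} = -133 - 7 s$ ($t{\left(s \right)} = 7 \left(-19 - s\right) = -133 - 7 s$)
$Z{\left(N \right)} = \frac{1}{37 + 2 N \left(\frac{1}{3} + N\right)}$ ($Z{\left(N \right)} = \frac{1}{37 + \left(N + \left(\left(- \frac{1}{3}\right) 6 + \frac{1}{3} \cdot 7\right)\right) \left(N + N\right)} = \frac{1}{37 + \left(N + \left(-2 + \frac{7}{3}\right)\right) 2 N} = \frac{1}{37 + \left(N + \frac{1}{3}\right) 2 N} = \frac{1}{37 + \left(\frac{1}{3} + N\right) 2 N} = \frac{1}{37 + 2 N \left(\frac{1}{3} + N\right)}$)
$\frac{368 + t{\left(-2 \right)}}{744 + Z{\left(6 \right)}} = \frac{368 - 119}{744 + \frac{3}{111 + 2 \cdot 6 + 6 \cdot 6^{2}}} = \frac{368 + \left(-133 + 14\right)}{744 + \frac{3}{111 + 12 + 6 \cdot 36}} = \frac{368 - 119}{744 + \frac{3}{111 + 12 + 216}} = \frac{249}{744 + \frac{3}{339}} = \frac{249}{744 + 3 \cdot \frac{1}{339}} = \frac{249}{744 + \frac{1}{113}} = \frac{249}{\frac{84073}{113}} = 249 \cdot \frac{113}{84073} = \frac{28137}{84073}$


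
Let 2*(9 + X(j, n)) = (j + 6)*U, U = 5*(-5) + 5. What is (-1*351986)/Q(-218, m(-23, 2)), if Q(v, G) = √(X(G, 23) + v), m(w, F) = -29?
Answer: -351986*√3/3 ≈ -2.0322e+5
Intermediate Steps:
U = -20 (U = -25 + 5 = -20)
X(j, n) = -69 - 10*j (X(j, n) = -9 + ((j + 6)*(-20))/2 = -9 + ((6 + j)*(-20))/2 = -9 + (-120 - 20*j)/2 = -9 + (-60 - 10*j) = -69 - 10*j)
Q(v, G) = √(-69 + v - 10*G) (Q(v, G) = √((-69 - 10*G) + v) = √(-69 + v - 10*G))
(-1*351986)/Q(-218, m(-23, 2)) = (-1*351986)/(√(-69 - 218 - 10*(-29))) = -351986/√(-69 - 218 + 290) = -351986*√3/3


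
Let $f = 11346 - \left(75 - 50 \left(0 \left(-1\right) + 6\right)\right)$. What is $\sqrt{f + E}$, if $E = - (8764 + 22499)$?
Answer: $6 i \sqrt{547} \approx 140.33 i$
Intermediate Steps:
$f = 11571$ ($f = 11346 - \left(75 - 50 \left(0 + 6\right)\right) = 11346 + \left(-75 + 50 \cdot 6\right) = 11346 + \left(-75 + 300\right) = 11346 + 225 = 11571$)
$E = -31263$ ($E = \left(-1\right) 31263 = -31263$)
$\sqrt{f + E} = \sqrt{11571 - 31263} = \sqrt{-19692} = 6 i \sqrt{547}$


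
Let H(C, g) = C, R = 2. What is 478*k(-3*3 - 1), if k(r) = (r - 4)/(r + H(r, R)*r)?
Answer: -3346/45 ≈ -74.356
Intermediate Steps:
k(r) = (-4 + r)/(r + r**2) (k(r) = (r - 4)/(r + r*r) = (-4 + r)/(r + r**2))
478*k(-3*3 - 1) = 478*((-4 + (-3*3 - 1))/((-3*3 - 1)*(1 + (-3*3 - 1)))) = 478*((-4 + (-9 - 1))/((-9 - 1)*(1 + (-9 - 1)))) = 478*((-4 - 10)/((-10)*(1 - 10))) = 478*(-1/10*(-14)/(-9)) = 478*(-1/10*(-1/9)*(-14)) = 478*(-7/45) = -3346/45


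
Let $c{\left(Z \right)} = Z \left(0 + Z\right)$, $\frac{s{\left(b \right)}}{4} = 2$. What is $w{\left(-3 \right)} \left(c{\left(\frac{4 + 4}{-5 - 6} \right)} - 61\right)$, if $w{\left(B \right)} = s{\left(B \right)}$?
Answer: $- \frac{58536}{121} \approx -483.77$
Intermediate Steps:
$s{\left(b \right)} = 8$ ($s{\left(b \right)} = 4 \cdot 2 = 8$)
$w{\left(B \right)} = 8$
$c{\left(Z \right)} = Z^{2}$ ($c{\left(Z \right)} = Z Z = Z^{2}$)
$w{\left(-3 \right)} \left(c{\left(\frac{4 + 4}{-5 - 6} \right)} - 61\right) = 8 \left(\left(\frac{4 + 4}{-5 - 6}\right)^{2} - 61\right) = 8 \left(\left(\frac{8}{-11}\right)^{2} - 61\right) = 8 \left(\left(8 \left(- \frac{1}{11}\right)\right)^{2} - 61\right) = 8 \left(\left(- \frac{8}{11}\right)^{2} - 61\right) = 8 \left(\frac{64}{121} - 61\right) = 8 \left(- \frac{7317}{121}\right) = - \frac{58536}{121}$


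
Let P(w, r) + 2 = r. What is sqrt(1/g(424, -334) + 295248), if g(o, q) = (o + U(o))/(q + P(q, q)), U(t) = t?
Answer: sqrt(13269590602)/212 ≈ 543.37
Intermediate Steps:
P(w, r) = -2 + r
g(o, q) = 2*o/(-2 + 2*q) (g(o, q) = (o + o)/(q + (-2 + q)) = (2*o)/(-2 + 2*q) = 2*o/(-2 + 2*q))
sqrt(1/g(424, -334) + 295248) = sqrt(1/(424/(-1 - 334)) + 295248) = sqrt(1/(424/(-335)) + 295248) = sqrt(1/(424*(-1/335)) + 295248) = sqrt(1/(-424/335) + 295248) = sqrt(-335/424 + 295248) = sqrt(125184817/424) = sqrt(13269590602)/212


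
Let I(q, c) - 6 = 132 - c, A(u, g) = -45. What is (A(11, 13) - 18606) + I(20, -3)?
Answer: -18510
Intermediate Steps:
I(q, c) = 138 - c (I(q, c) = 6 + (132 - c) = 138 - c)
(A(11, 13) - 18606) + I(20, -3) = (-45 - 18606) + (138 - 1*(-3)) = -18651 + (138 + 3) = -18651 + 141 = -18510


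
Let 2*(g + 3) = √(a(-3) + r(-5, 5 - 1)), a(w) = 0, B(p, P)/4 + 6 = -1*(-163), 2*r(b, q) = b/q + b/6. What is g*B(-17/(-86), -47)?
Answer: -1884 + 785*I*√6/6 ≈ -1884.0 + 320.48*I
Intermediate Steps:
r(b, q) = b/12 + b/(2*q) (r(b, q) = (b/q + b/6)/2 = (b/6 + b/q)/2 = b/12 + b/(2*q))
B(p, P) = 628 (B(p, P) = -24 + 4*(-1*(-163)) = -24 + 4*163 = -24 + 652 = 628)
g = -3 + 5*I*√6/24 (g = -3 + √(0 + (1/12)*(-5)*(6 + (5 - 1))/(5 - 1))/2 = -3 + √(0 + (1/12)*(-5)*(6 + 4)/4)/2 = -3 + √(0 + (1/12)*(-5)*(¼)*10)/2 = -3 + √(0 - 25/24)/2 = -3 + √(-25/24)/2 = -3 + (5*I*√6/12)/2 = -3 + 5*I*√6/24 ≈ -3.0 + 0.51031*I)
g*B(-17/(-86), -47) = (-3 + 5*I*√6/24)*628 = -1884 + 785*I*√6/6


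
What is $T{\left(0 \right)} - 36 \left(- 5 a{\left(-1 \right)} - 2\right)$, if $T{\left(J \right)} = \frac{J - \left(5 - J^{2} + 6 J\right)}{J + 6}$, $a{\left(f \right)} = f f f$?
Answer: $- \frac{653}{6} \approx -108.83$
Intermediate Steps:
$a{\left(f \right)} = f^{3}$ ($a{\left(f \right)} = f^{2} f = f^{3}$)
$T{\left(J \right)} = \frac{-5 + J^{2} - 5 J}{6 + J}$ ($T{\left(J \right)} = \frac{J - \left(5 - J^{2} + 6 J\right)}{6 + J} = \frac{-5 + J^{2} - 5 J}{6 + J}$)
$T{\left(0 \right)} - 36 \left(- 5 a{\left(-1 \right)} - 2\right) = \frac{-5 + 0^{2} - 0}{6 + 0} - 36 \left(- 5 \left(-1\right)^{3} - 2\right) = \frac{-5 + 0 + 0}{6} - 36 \left(\left(-5\right) \left(-1\right) - 2\right) = \frac{1}{6} \left(-5\right) - 36 \left(5 - 2\right) = - \frac{5}{6} - 108 = - \frac{653}{6}$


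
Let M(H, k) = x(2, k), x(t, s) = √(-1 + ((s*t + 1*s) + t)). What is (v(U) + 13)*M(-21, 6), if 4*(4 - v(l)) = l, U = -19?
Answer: 87*√19/4 ≈ 94.806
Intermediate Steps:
x(t, s) = √(-1 + s + t + s*t) (x(t, s) = √(-1 + ((s*t + s) + t)) = √(-1 + ((s + s*t) + t)) = √(-1 + (s + t + s*t)) = √(-1 + s + t + s*t))
v(l) = 4 - l/4
M(H, k) = √(1 + 3*k) (M(H, k) = √(-1 + k + 2 + k*2) = √(-1 + k + 2 + 2*k) = √(1 + 3*k))
(v(U) + 13)*M(-21, 6) = ((4 - ¼*(-19)) + 13)*√(1 + 3*6) = ((4 + 19/4) + 13)*√(1 + 18) = (35/4 + 13)*√19 = 87*√19/4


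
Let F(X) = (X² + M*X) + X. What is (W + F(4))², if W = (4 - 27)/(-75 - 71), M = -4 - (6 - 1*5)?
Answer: 529/21316 ≈ 0.024817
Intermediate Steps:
M = -5 (M = -4 - (6 - 5) = -4 - 1*1 = -4 - 1 = -5)
F(X) = X² - 4*X (F(X) = (X² - 5*X) + X = X² - 4*X)
W = 23/146 (W = -23/(-146) = -23*(-1/146) = 23/146 ≈ 0.15753)
(W + F(4))² = (23/146 + 4*(-4 + 4))² = (23/146 + 4*0)² = (23/146 + 0)² = (23/146)² = 529/21316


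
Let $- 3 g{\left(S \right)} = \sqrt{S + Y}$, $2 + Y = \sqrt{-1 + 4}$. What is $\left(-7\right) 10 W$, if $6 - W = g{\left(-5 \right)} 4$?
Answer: $-420 - \frac{280 i \sqrt{7 - \sqrt{3}}}{3} \approx -420.0 - 214.22 i$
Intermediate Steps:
$Y = -2 + \sqrt{3}$ ($Y = -2 + \sqrt{-1 + 4} = -2 + \sqrt{3} \approx -0.26795$)
$g{\left(S \right)} = - \frac{\sqrt{-2 + S + \sqrt{3}}}{3}$ ($g{\left(S \right)} = - \frac{\sqrt{S - \left(2 - \sqrt{3}\right)}}{3} = - \frac{\sqrt{-2 + S + \sqrt{3}}}{3}$)
$W = 6 + \frac{4 \sqrt{-7 + \sqrt{3}}}{3}$ ($W = 6 - - \frac{\sqrt{-2 - 5 + \sqrt{3}}}{3} \cdot 4 = 6 - - \frac{\sqrt{-7 + \sqrt{3}}}{3} \cdot 4 = 6 - - \frac{4 \sqrt{-7 + \sqrt{3}}}{3} = 6 + \frac{4 \sqrt{-7 + \sqrt{3}}}{3} \approx 6.0 + 3.0603 i$)
$\left(-7\right) 10 W = \left(-7\right) 10 \left(6 + \frac{4 \sqrt{-7 + \sqrt{3}}}{3}\right) = - 70 \left(6 + \frac{4 \sqrt{-7 + \sqrt{3}}}{3}\right) = -420 - \frac{280 \sqrt{-7 + \sqrt{3}}}{3}$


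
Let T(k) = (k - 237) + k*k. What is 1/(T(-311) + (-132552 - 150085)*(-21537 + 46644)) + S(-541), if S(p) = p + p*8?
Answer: -34550769630835/7096070986 ≈ -4869.0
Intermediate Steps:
S(p) = 9*p (S(p) = p + 8*p = 9*p)
T(k) = -237 + k + k² (T(k) = (-237 + k) + k² = -237 + k + k²)
1/(T(-311) + (-132552 - 150085)*(-21537 + 46644)) + S(-541) = 1/((-237 - 311 + (-311)²) + (-132552 - 150085)*(-21537 + 46644)) + 9*(-541) = 1/((-237 - 311 + 96721) - 282637*25107) - 4869 = 1/(96173 - 7096167159) - 4869 = 1/(-7096070986) - 4869 = -1/7096070986 - 4869 = -34550769630835/7096070986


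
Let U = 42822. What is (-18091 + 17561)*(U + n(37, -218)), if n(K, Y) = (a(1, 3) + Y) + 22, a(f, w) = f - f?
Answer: -22591780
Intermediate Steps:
a(f, w) = 0
n(K, Y) = 22 + Y (n(K, Y) = (0 + Y) + 22 = Y + 22 = 22 + Y)
(-18091 + 17561)*(U + n(37, -218)) = (-18091 + 17561)*(42822 + (22 - 218)) = -530*(42822 - 196) = -530*42626 = -22591780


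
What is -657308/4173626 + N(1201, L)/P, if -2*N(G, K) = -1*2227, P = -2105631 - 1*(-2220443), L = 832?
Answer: -70819513545/479182348312 ≈ -0.14779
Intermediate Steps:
P = 114812 (P = -2105631 + 2220443 = 114812)
N(G, K) = 2227/2 (N(G, K) = -(-1)*2227/2 = -½*(-2227) = 2227/2)
-657308/4173626 + N(1201, L)/P = -657308/4173626 + (2227/2)/114812 = -657308*1/4173626 + (2227/2)*(1/114812) = -328654/2086813 + 2227/229624 = -70819513545/479182348312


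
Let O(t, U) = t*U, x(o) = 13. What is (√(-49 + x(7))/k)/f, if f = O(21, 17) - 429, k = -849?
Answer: I/10188 ≈ 9.8155e-5*I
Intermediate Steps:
O(t, U) = U*t
f = -72 (f = 17*21 - 429 = 357 - 429 = -72)
(√(-49 + x(7))/k)/f = (√(-49 + 13)/(-849))/(-72) = (√(-36)*(-1/849))*(-1/72) = ((6*I)*(-1/849))*(-1/72) = -2*I/283*(-1/72) = I/10188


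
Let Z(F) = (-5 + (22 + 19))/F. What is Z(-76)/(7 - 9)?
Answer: 9/38 ≈ 0.23684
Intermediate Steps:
Z(F) = 36/F (Z(F) = (-5 + 41)/F = 36/F)
Z(-76)/(7 - 9) = (36/(-76))/(7 - 9) = (36*(-1/76))/(-2) = -1/2*(-9/19) = 9/38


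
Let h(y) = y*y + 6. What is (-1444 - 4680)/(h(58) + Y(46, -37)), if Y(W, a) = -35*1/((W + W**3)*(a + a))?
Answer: -44131185232/24285123195 ≈ -1.8172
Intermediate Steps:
h(y) = 6 + y**2 (h(y) = y**2 + 6 = 6 + y**2)
Y(W, a) = -35/(2*a*(W + W**3)) (Y(W, a) = -35*1/(2*a*(W + W**3)) = -35/(2*a*(W + W**3)))
(-1444 - 4680)/(h(58) + Y(46, -37)) = (-1444 - 4680)/((6 + 58**2) - 35/2/(46*(-37)*(1 + 46**2))) = -6124/((6 + 3364) - 35/2*1/46*(-1/37)/(1 + 2116)) = -6124/(3370 - 35/2*1/46*(-1/37)/2117) = -6124/(3370 - 35/2*1/46*(-1/37)*1/2117) = -6124/(3370 + 35/7206268) = -6124/24285123195/7206268 = -6124*7206268/24285123195 = -44131185232/24285123195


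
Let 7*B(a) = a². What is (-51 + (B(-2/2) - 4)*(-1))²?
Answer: 108900/49 ≈ 2222.4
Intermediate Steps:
B(a) = a²/7
(-51 + (B(-2/2) - 4)*(-1))² = (-51 + ((-2/2)²/7 - 4)*(-1))² = (-51 + ((-2*½)²/7 - 4)*(-1))² = (-51 + ((⅐)*(-1)² - 4)*(-1))² = (-51 + ((⅐)*1 - 4)*(-1))² = (-51 + (⅐ - 4)*(-1))² = (-51 - 27/7*(-1))² = (-51 + 27/7)² = (-330/7)² = 108900/49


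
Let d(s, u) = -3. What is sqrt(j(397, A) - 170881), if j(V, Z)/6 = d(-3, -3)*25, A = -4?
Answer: I*sqrt(171331) ≈ 413.92*I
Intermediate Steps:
j(V, Z) = -450 (j(V, Z) = 6*(-3*25) = 6*(-75) = -450)
sqrt(j(397, A) - 170881) = sqrt(-450 - 170881) = sqrt(-171331) = I*sqrt(171331)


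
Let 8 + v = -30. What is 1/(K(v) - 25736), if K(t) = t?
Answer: -1/25774 ≈ -3.8799e-5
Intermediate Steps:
v = -38 (v = -8 - 30 = -38)
1/(K(v) - 25736) = 1/(-38 - 25736) = 1/(-25774) = -1/25774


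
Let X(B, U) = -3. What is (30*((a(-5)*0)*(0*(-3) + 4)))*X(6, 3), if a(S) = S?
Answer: 0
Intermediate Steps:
(30*((a(-5)*0)*(0*(-3) + 4)))*X(6, 3) = (30*((-5*0)*(0*(-3) + 4)))*(-3) = (30*(0*(0 + 4)))*(-3) = (30*(0*4))*(-3) = (30*0)*(-3) = 0*(-3) = 0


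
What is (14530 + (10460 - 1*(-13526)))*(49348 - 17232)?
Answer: 1236979856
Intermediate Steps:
(14530 + (10460 - 1*(-13526)))*(49348 - 17232) = (14530 + (10460 + 13526))*32116 = (14530 + 23986)*32116 = 38516*32116 = 1236979856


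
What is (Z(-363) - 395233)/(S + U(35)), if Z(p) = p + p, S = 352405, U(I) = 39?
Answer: -395959/352444 ≈ -1.1235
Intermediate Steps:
Z(p) = 2*p
(Z(-363) - 395233)/(S + U(35)) = (2*(-363) - 395233)/(352405 + 39) = (-726 - 395233)/352444 = -395959*1/352444 = -395959/352444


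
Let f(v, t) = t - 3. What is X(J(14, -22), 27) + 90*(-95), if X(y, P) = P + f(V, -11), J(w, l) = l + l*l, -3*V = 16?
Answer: -8537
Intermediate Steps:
V = -16/3 (V = -1/3*16 = -16/3 ≈ -5.3333)
J(w, l) = l + l**2
f(v, t) = -3 + t
X(y, P) = -14 + P (X(y, P) = P + (-3 - 11) = P - 14 = -14 + P)
X(J(14, -22), 27) + 90*(-95) = (-14 + 27) + 90*(-95) = 13 - 8550 = -8537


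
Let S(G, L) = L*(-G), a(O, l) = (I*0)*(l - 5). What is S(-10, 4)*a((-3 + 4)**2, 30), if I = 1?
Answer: 0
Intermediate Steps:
a(O, l) = 0 (a(O, l) = (1*0)*(l - 5) = 0*(-5 + l) = 0)
S(G, L) = -G*L
S(-10, 4)*a((-3 + 4)**2, 30) = -1*(-10)*4*0 = 40*0 = 0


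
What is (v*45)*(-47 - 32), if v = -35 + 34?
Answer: 3555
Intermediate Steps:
v = -1
(v*45)*(-47 - 32) = (-1*45)*(-47 - 32) = -45*(-79) = 3555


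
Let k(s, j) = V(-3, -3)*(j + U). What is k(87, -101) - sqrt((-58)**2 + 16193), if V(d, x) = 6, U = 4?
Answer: -582 - 3*sqrt(2173) ≈ -721.85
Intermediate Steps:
k(s, j) = 24 + 6*j (k(s, j) = 6*(j + 4) = 6*(4 + j) = 24 + 6*j)
k(87, -101) - sqrt((-58)**2 + 16193) = (24 + 6*(-101)) - sqrt((-58)**2 + 16193) = (24 - 606) - sqrt(3364 + 16193) = -582 - sqrt(19557) = -582 - 3*sqrt(2173)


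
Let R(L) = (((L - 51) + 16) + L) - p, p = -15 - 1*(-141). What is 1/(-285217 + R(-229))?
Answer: -1/285836 ≈ -3.4985e-6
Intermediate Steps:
p = 126 (p = -15 + 141 = 126)
R(L) = -161 + 2*L (R(L) = (((L - 51) + 16) + L) - 1*126 = (((-51 + L) + 16) + L) - 126 = ((-35 + L) + L) - 126 = (-35 + 2*L) - 126 = -161 + 2*L)
1/(-285217 + R(-229)) = 1/(-285217 + (-161 + 2*(-229))) = 1/(-285217 + (-161 - 458)) = 1/(-285217 - 619) = 1/(-285836) = -1/285836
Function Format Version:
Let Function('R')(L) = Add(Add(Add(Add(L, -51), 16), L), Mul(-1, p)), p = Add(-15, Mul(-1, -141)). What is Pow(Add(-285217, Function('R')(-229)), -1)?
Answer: Rational(-1, 285836) ≈ -3.4985e-6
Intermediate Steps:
p = 126 (p = Add(-15, 141) = 126)
Function('R')(L) = Add(-161, Mul(2, L)) (Function('R')(L) = Add(Add(Add(Add(L, -51), 16), L), Mul(-1, 126)) = Add(Add(Add(Add(-51, L), 16), L), -126) = Add(Add(Add(-35, L), L), -126) = Add(Add(-35, Mul(2, L)), -126) = Add(-161, Mul(2, L)))
Pow(Add(-285217, Function('R')(-229)), -1) = Pow(Add(-285217, Add(-161, Mul(2, -229))), -1) = Pow(Add(-285217, Add(-161, -458)), -1) = Pow(Add(-285217, -619), -1) = Pow(-285836, -1) = Rational(-1, 285836)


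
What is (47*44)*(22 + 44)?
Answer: 136488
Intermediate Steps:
(47*44)*(22 + 44) = 2068*66 = 136488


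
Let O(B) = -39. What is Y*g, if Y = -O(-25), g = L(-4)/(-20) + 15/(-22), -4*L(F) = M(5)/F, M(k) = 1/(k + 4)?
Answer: -280943/10560 ≈ -26.604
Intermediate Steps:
M(k) = 1/(4 + k)
L(F) = -1/(36*F) (L(F) = -1/(4*(4 + 5)*F) = -1/(4*9*F) = -1/(36*F))
g = -21611/31680 (g = -1/36/(-4)/(-20) + 15/(-22) = -1/36*(-¼)*(-1/20) + 15*(-1/22) = (1/144)*(-1/20) - 15/22 = -1/2880 - 15/22 = -21611/31680 ≈ -0.68217)
Y = 39 (Y = -1*(-39) = 39)
Y*g = 39*(-21611/31680) = -280943/10560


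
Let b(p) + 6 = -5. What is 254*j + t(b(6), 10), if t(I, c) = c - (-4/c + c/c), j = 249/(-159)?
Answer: -102919/265 ≈ -388.37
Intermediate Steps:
b(p) = -11 (b(p) = -6 - 5 = -11)
j = -83/53 (j = 249*(-1/159) = -83/53 ≈ -1.5660)
t(I, c) = -1 + c + 4/c (t(I, c) = c - (-4/c + 1) = c - (1 - 4/c) = c + (-1 + 4/c) = -1 + c + 4/c)
254*j + t(b(6), 10) = 254*(-83/53) + (-1 + 10 + 4/10) = -21082/53 + (-1 + 10 + 4*(⅒)) = -21082/53 + (-1 + 10 + ⅖) = -21082/53 + 47/5 = -102919/265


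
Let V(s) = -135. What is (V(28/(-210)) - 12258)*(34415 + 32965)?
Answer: -835040340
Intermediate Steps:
(V(28/(-210)) - 12258)*(34415 + 32965) = (-135 - 12258)*(34415 + 32965) = -12393*67380 = -835040340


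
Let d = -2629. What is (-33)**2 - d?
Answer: 3718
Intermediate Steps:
(-33)**2 - d = (-33)**2 - 1*(-2629) = 1089 + 2629 = 3718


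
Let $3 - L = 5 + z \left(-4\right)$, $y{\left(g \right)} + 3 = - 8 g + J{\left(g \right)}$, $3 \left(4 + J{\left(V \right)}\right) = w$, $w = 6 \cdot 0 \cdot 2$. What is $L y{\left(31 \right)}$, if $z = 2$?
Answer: $-1530$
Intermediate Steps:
$w = 0$ ($w = 0 \cdot 2 = 0$)
$J{\left(V \right)} = -4$ ($J{\left(V \right)} = -4 + \frac{1}{3} \cdot 0 = -4 + 0 = -4$)
$y{\left(g \right)} = -7 - 8 g$ ($y{\left(g \right)} = -3 - \left(4 + 8 g\right) = -7 - 8 g$)
$L = 6$ ($L = 3 - \left(5 + 2 \left(-4\right)\right) = 3 - \left(5 - 8\right) = 3 - -3 = 3 + 3 = 6$)
$L y{\left(31 \right)} = 6 \left(-7 - 248\right) = 6 \left(-255\right) = -1530$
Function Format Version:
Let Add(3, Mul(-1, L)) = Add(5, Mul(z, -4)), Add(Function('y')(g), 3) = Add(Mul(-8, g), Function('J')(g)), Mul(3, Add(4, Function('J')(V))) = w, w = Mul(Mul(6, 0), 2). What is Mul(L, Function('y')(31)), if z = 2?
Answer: -1530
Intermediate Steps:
w = 0 (w = Mul(0, 2) = 0)
Function('J')(V) = -4 (Function('J')(V) = Add(-4, Mul(Rational(1, 3), 0)) = Add(-4, 0) = -4)
Function('y')(g) = Add(-7, Mul(-8, g)) (Function('y')(g) = Add(-3, Add(Mul(-8, g), -4)) = Add(-3, Add(-4, Mul(-8, g))) = Add(-7, Mul(-8, g)))
L = 6 (L = Add(3, Mul(-1, Add(5, Mul(2, -4)))) = Add(3, Mul(-1, Add(5, -8))) = Add(3, Mul(-1, -3)) = Add(3, 3) = 6)
Mul(L, Function('y')(31)) = Mul(6, Add(-7, Mul(-8, 31))) = Mul(6, Add(-7, -248)) = Mul(6, -255) = -1530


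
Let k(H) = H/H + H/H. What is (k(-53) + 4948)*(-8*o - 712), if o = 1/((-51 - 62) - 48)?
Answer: -567388800/161 ≈ -3.5242e+6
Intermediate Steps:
k(H) = 2 (k(H) = 1 + 1 = 2)
o = -1/161 (o = 1/(-113 - 48) = 1/(-161) = -1/161 ≈ -0.0062112)
(k(-53) + 4948)*(-8*o - 712) = (2 + 4948)*(-8*(-1/161) - 712) = 4950*(8/161 - 712) = 4950*(-114624/161) = -567388800/161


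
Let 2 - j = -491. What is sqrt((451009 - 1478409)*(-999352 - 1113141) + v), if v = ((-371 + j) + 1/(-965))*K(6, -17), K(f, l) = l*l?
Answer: sqrt(2021107779211397165)/965 ≈ 1.4732e+6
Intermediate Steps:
K(f, l) = l**2
j = 493 (j = 2 - 1*(-491) = 2 + 491 = 493)
v = 34023681/965 (v = ((-371 + 493) + 1/(-965))*(-17)**2 = (122 - 1/965)*289 = (117729/965)*289 = 34023681/965 ≈ 35258.)
sqrt((451009 - 1478409)*(-999352 - 1113141) + v) = sqrt((451009 - 1478409)*(-999352 - 1113141) + 34023681/965) = sqrt(-1027400*(-2112493) + 34023681/965) = sqrt(2170375308200 + 34023681/965) = sqrt(2094412206436681/965) = sqrt(2021107779211397165)/965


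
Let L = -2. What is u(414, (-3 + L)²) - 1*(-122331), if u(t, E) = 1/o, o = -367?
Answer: 44895476/367 ≈ 1.2233e+5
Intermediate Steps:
u(t, E) = -1/367 (u(t, E) = 1/(-367) = -1/367)
u(414, (-3 + L)²) - 1*(-122331) = -1/367 - 1*(-122331) = -1/367 + 122331 = 44895476/367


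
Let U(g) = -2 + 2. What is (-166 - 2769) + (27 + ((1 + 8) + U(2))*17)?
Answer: -2755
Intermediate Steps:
U(g) = 0
(-166 - 2769) + (27 + ((1 + 8) + U(2))*17) = (-166 - 2769) + (27 + ((1 + 8) + 0)*17) = -2935 + (27 + (9 + 0)*17) = -2935 + (27 + 9*17) = -2935 + (27 + 153) = -2935 + 180 = -2755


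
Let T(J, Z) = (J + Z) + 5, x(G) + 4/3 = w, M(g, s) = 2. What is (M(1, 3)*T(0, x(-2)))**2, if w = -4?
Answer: 4/9 ≈ 0.44444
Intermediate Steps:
x(G) = -16/3 (x(G) = -4/3 - 4 = -16/3)
T(J, Z) = 5 + J + Z
(M(1, 3)*T(0, x(-2)))**2 = (2*(5 + 0 - 16/3))**2 = (2*(-1/3))**2 = (-2/3)**2 = 4/9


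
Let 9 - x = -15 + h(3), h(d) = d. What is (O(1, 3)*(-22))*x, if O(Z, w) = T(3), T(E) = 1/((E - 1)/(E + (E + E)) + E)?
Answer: -4158/29 ≈ -143.38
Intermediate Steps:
T(E) = 1/(E + (-1 + E)/(3*E)) (T(E) = 1/((-1 + E)/(E + 2*E) + E) = 1/((-1 + E)/((3*E)) + E) = 1/((-1 + E)*(1/(3*E)) + E) = 1/((-1 + E)/(3*E) + E) = 1/(E + (-1 + E)/(3*E)))
O(Z, w) = 9/29 (O(Z, w) = 3*3/(-1 + 3 + 3*3²) = 3*3/(-1 + 3 + 3*9) = 3*3/(-1 + 3 + 27) = 3*3/29 = 3*3*(1/29) = 9/29)
x = 21 (x = 9 - (-15 + 3) = 9 - 1*(-12) = 9 + 12 = 21)
(O(1, 3)*(-22))*x = ((9/29)*(-22))*21 = -198/29*21 = -4158/29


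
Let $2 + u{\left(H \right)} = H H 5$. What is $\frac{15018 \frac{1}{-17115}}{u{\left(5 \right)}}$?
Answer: $- \frac{5006}{701715} \approx -0.007134$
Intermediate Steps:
$u{\left(H \right)} = -2 + 5 H^{2}$ ($u{\left(H \right)} = -2 + H H 5 = -2 + H^{2} \cdot 5 = -2 + 5 H^{2}$)
$\frac{15018 \frac{1}{-17115}}{u{\left(5 \right)}} = \frac{15018 \frac{1}{-17115}}{-2 + 5 \cdot 5^{2}} = \frac{15018 \left(- \frac{1}{17115}\right)}{-2 + 5 \cdot 25} = - \frac{5006}{5705 \left(-2 + 125\right)} = - \frac{5006}{5705 \cdot 123} = \left(- \frac{5006}{5705}\right) \frac{1}{123} = - \frac{5006}{701715}$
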